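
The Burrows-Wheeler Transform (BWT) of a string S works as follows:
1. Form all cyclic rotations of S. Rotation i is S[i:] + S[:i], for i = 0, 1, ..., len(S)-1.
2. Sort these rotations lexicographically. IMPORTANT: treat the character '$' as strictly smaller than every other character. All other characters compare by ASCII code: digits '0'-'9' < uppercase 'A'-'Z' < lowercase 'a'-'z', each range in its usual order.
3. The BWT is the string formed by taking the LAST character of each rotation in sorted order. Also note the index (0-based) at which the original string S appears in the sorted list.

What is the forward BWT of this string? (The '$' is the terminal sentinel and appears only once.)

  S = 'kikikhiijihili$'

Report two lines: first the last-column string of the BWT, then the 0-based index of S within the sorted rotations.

Answer: ikiljhikkhiii$i
13

Derivation:
All 15 rotations (rotation i = S[i:]+S[:i]):
  rot[0] = kikikhiijihili$
  rot[1] = ikikhiijihili$k
  rot[2] = kikhiijihili$ki
  rot[3] = ikhiijihili$kik
  rot[4] = khiijihili$kiki
  rot[5] = hiijihili$kikik
  rot[6] = iijihili$kikikh
  rot[7] = ijihili$kikikhi
  rot[8] = jihili$kikikhii
  rot[9] = ihili$kikikhiij
  rot[10] = hili$kikikhiiji
  rot[11] = ili$kikikhiijih
  rot[12] = li$kikikhiijihi
  rot[13] = i$kikikhiijihil
  rot[14] = $kikikhiijihili
Sorted (with $ < everything):
  sorted[0] = $kikikhiijihili  (last char: 'i')
  sorted[1] = hiijihili$kikik  (last char: 'k')
  sorted[2] = hili$kikikhiiji  (last char: 'i')
  sorted[3] = i$kikikhiijihil  (last char: 'l')
  sorted[4] = ihili$kikikhiij  (last char: 'j')
  sorted[5] = iijihili$kikikh  (last char: 'h')
  sorted[6] = ijihili$kikikhi  (last char: 'i')
  sorted[7] = ikhiijihili$kik  (last char: 'k')
  sorted[8] = ikikhiijihili$k  (last char: 'k')
  sorted[9] = ili$kikikhiijih  (last char: 'h')
  sorted[10] = jihili$kikikhii  (last char: 'i')
  sorted[11] = khiijihili$kiki  (last char: 'i')
  sorted[12] = kikhiijihili$ki  (last char: 'i')
  sorted[13] = kikikhiijihili$  (last char: '$')
  sorted[14] = li$kikikhiijihi  (last char: 'i')
Last column: ikiljhikkhiii$i
Original string S is at sorted index 13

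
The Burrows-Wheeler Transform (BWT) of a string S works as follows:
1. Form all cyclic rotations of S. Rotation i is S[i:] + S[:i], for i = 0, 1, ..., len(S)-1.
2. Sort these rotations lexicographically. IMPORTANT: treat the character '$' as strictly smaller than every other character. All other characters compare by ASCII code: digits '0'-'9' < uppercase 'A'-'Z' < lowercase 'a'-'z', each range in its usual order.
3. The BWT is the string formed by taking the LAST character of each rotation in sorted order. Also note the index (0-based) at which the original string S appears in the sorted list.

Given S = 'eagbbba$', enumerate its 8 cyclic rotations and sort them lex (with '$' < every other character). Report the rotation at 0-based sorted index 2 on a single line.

All 8 rotations (rotation i = S[i:]+S[:i]):
  rot[0] = eagbbba$
  rot[1] = agbbba$e
  rot[2] = gbbba$ea
  rot[3] = bbba$eag
  rot[4] = bba$eagb
  rot[5] = ba$eagbb
  rot[6] = a$eagbbb
  rot[7] = $eagbbba
Sorted (with $ < everything):
  sorted[0] = $eagbbba
  sorted[1] = a$eagbbb
  sorted[2] = agbbba$e
  sorted[3] = ba$eagbb
  sorted[4] = bba$eagb
  sorted[5] = bbba$eag
  sorted[6] = eagbbba$
  sorted[7] = gbbba$ea
sorted[2] = agbbba$e

Answer: agbbba$e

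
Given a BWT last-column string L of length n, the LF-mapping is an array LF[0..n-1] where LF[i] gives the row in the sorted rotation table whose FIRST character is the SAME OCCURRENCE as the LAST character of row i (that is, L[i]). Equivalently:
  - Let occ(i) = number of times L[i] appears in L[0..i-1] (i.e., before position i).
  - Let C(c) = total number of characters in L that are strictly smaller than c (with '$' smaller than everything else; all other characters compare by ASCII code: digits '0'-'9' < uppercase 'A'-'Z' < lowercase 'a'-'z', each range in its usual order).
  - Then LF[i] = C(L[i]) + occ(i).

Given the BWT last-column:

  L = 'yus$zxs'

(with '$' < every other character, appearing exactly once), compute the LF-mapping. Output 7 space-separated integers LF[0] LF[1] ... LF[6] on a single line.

Char counts: '$':1, 's':2, 'u':1, 'x':1, 'y':1, 'z':1
C (first-col start): C('$')=0, C('s')=1, C('u')=3, C('x')=4, C('y')=5, C('z')=6
L[0]='y': occ=0, LF[0]=C('y')+0=5+0=5
L[1]='u': occ=0, LF[1]=C('u')+0=3+0=3
L[2]='s': occ=0, LF[2]=C('s')+0=1+0=1
L[3]='$': occ=0, LF[3]=C('$')+0=0+0=0
L[4]='z': occ=0, LF[4]=C('z')+0=6+0=6
L[5]='x': occ=0, LF[5]=C('x')+0=4+0=4
L[6]='s': occ=1, LF[6]=C('s')+1=1+1=2

Answer: 5 3 1 0 6 4 2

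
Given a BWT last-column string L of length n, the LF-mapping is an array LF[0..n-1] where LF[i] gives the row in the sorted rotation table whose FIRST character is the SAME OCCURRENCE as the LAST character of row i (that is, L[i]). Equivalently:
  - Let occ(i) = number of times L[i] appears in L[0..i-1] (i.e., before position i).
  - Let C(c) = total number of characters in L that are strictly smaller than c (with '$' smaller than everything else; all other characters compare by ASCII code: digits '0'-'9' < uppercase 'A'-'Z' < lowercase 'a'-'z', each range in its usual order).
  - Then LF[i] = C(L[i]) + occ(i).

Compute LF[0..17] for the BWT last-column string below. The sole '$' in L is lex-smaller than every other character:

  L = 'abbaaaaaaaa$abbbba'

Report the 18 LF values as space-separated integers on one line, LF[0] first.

Char counts: '$':1, 'a':11, 'b':6
C (first-col start): C('$')=0, C('a')=1, C('b')=12
L[0]='a': occ=0, LF[0]=C('a')+0=1+0=1
L[1]='b': occ=0, LF[1]=C('b')+0=12+0=12
L[2]='b': occ=1, LF[2]=C('b')+1=12+1=13
L[3]='a': occ=1, LF[3]=C('a')+1=1+1=2
L[4]='a': occ=2, LF[4]=C('a')+2=1+2=3
L[5]='a': occ=3, LF[5]=C('a')+3=1+3=4
L[6]='a': occ=4, LF[6]=C('a')+4=1+4=5
L[7]='a': occ=5, LF[7]=C('a')+5=1+5=6
L[8]='a': occ=6, LF[8]=C('a')+6=1+6=7
L[9]='a': occ=7, LF[9]=C('a')+7=1+7=8
L[10]='a': occ=8, LF[10]=C('a')+8=1+8=9
L[11]='$': occ=0, LF[11]=C('$')+0=0+0=0
L[12]='a': occ=9, LF[12]=C('a')+9=1+9=10
L[13]='b': occ=2, LF[13]=C('b')+2=12+2=14
L[14]='b': occ=3, LF[14]=C('b')+3=12+3=15
L[15]='b': occ=4, LF[15]=C('b')+4=12+4=16
L[16]='b': occ=5, LF[16]=C('b')+5=12+5=17
L[17]='a': occ=10, LF[17]=C('a')+10=1+10=11

Answer: 1 12 13 2 3 4 5 6 7 8 9 0 10 14 15 16 17 11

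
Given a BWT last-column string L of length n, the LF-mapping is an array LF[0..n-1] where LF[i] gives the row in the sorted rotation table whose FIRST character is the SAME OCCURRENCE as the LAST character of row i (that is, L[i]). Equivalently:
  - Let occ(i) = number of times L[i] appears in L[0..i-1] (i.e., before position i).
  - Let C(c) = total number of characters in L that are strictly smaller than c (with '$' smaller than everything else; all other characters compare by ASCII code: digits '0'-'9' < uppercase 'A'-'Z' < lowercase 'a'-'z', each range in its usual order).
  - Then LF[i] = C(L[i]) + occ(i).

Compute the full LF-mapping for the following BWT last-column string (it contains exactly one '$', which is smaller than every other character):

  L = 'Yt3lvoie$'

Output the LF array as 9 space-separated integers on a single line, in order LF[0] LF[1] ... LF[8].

Char counts: '$':1, '3':1, 'Y':1, 'e':1, 'i':1, 'l':1, 'o':1, 't':1, 'v':1
C (first-col start): C('$')=0, C('3')=1, C('Y')=2, C('e')=3, C('i')=4, C('l')=5, C('o')=6, C('t')=7, C('v')=8
L[0]='Y': occ=0, LF[0]=C('Y')+0=2+0=2
L[1]='t': occ=0, LF[1]=C('t')+0=7+0=7
L[2]='3': occ=0, LF[2]=C('3')+0=1+0=1
L[3]='l': occ=0, LF[3]=C('l')+0=5+0=5
L[4]='v': occ=0, LF[4]=C('v')+0=8+0=8
L[5]='o': occ=0, LF[5]=C('o')+0=6+0=6
L[6]='i': occ=0, LF[6]=C('i')+0=4+0=4
L[7]='e': occ=0, LF[7]=C('e')+0=3+0=3
L[8]='$': occ=0, LF[8]=C('$')+0=0+0=0

Answer: 2 7 1 5 8 6 4 3 0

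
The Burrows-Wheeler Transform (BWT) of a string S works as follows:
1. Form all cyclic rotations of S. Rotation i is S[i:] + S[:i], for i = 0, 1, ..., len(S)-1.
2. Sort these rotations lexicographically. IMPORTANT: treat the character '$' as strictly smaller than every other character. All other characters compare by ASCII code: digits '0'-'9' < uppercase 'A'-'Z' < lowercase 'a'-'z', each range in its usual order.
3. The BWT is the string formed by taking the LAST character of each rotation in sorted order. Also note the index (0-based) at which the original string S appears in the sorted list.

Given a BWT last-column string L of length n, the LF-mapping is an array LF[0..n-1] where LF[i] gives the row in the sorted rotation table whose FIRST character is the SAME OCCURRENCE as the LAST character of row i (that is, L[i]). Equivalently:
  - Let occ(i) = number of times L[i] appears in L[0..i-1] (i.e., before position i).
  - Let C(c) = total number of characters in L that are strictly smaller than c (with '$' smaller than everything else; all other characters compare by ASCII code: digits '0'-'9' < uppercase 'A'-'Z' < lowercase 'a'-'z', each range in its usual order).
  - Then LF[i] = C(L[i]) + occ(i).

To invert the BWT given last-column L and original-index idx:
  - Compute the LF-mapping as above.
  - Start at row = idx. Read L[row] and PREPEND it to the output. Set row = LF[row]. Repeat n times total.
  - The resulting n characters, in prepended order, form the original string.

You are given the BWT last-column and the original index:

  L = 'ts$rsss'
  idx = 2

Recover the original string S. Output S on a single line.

Answer: srssst$

Derivation:
LF mapping: 6 2 0 1 3 4 5
Walk LF starting at row 2, prepending L[row]:
  step 1: row=2, L[2]='$', prepend. Next row=LF[2]=0
  step 2: row=0, L[0]='t', prepend. Next row=LF[0]=6
  step 3: row=6, L[6]='s', prepend. Next row=LF[6]=5
  step 4: row=5, L[5]='s', prepend. Next row=LF[5]=4
  step 5: row=4, L[4]='s', prepend. Next row=LF[4]=3
  step 6: row=3, L[3]='r', prepend. Next row=LF[3]=1
  step 7: row=1, L[1]='s', prepend. Next row=LF[1]=2
Reversed output: srssst$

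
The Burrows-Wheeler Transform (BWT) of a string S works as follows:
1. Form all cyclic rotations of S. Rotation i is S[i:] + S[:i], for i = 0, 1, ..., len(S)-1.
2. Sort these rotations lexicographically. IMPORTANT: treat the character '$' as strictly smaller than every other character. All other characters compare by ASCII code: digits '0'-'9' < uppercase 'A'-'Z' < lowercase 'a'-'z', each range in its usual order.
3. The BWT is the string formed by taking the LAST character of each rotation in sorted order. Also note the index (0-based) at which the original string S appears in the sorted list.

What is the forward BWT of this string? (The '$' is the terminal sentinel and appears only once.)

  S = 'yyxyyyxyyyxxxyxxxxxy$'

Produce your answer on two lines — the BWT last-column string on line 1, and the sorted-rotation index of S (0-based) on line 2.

All 21 rotations (rotation i = S[i:]+S[:i]):
  rot[0] = yyxyyyxyyyxxxyxxxxxy$
  rot[1] = yxyyyxyyyxxxyxxxxxy$y
  rot[2] = xyyyxyyyxxxyxxxxxy$yy
  rot[3] = yyyxyyyxxxyxxxxxy$yyx
  rot[4] = yyxyyyxxxyxxxxxy$yyxy
  rot[5] = yxyyyxxxyxxxxxy$yyxyy
  rot[6] = xyyyxxxyxxxxxy$yyxyyy
  rot[7] = yyyxxxyxxxxxy$yyxyyyx
  rot[8] = yyxxxyxxxxxy$yyxyyyxy
  rot[9] = yxxxyxxxxxy$yyxyyyxyy
  rot[10] = xxxyxxxxxy$yyxyyyxyyy
  rot[11] = xxyxxxxxy$yyxyyyxyyyx
  rot[12] = xyxxxxxy$yyxyyyxyyyxx
  rot[13] = yxxxxxy$yyxyyyxyyyxxx
  rot[14] = xxxxxy$yyxyyyxyyyxxxy
  rot[15] = xxxxy$yyxyyyxyyyxxxyx
  rot[16] = xxxy$yyxyyyxyyyxxxyxx
  rot[17] = xxy$yyxyyyxyyyxxxyxxx
  rot[18] = xy$yyxyyyxyyyxxxyxxxx
  rot[19] = y$yyxyyyxyyyxxxyxxxxx
  rot[20] = $yyxyyyxyyyxxxyxxxxxy
Sorted (with $ < everything):
  sorted[0] = $yyxyyyxyyyxxxyxxxxxy  (last char: 'y')
  sorted[1] = xxxxxy$yyxyyyxyyyxxxy  (last char: 'y')
  sorted[2] = xxxxy$yyxyyyxyyyxxxyx  (last char: 'x')
  sorted[3] = xxxy$yyxyyyxyyyxxxyxx  (last char: 'x')
  sorted[4] = xxxyxxxxxy$yyxyyyxyyy  (last char: 'y')
  sorted[5] = xxy$yyxyyyxyyyxxxyxxx  (last char: 'x')
  sorted[6] = xxyxxxxxy$yyxyyyxyyyx  (last char: 'x')
  sorted[7] = xy$yyxyyyxyyyxxxyxxxx  (last char: 'x')
  sorted[8] = xyxxxxxy$yyxyyyxyyyxx  (last char: 'x')
  sorted[9] = xyyyxxxyxxxxxy$yyxyyy  (last char: 'y')
  sorted[10] = xyyyxyyyxxxyxxxxxy$yy  (last char: 'y')
  sorted[11] = y$yyxyyyxyyyxxxyxxxxx  (last char: 'x')
  sorted[12] = yxxxxxy$yyxyyyxyyyxxx  (last char: 'x')
  sorted[13] = yxxxyxxxxxy$yyxyyyxyy  (last char: 'y')
  sorted[14] = yxyyyxxxyxxxxxy$yyxyy  (last char: 'y')
  sorted[15] = yxyyyxyyyxxxyxxxxxy$y  (last char: 'y')
  sorted[16] = yyxxxyxxxxxy$yyxyyyxy  (last char: 'y')
  sorted[17] = yyxyyyxxxyxxxxxy$yyxy  (last char: 'y')
  sorted[18] = yyxyyyxyyyxxxyxxxxxy$  (last char: '$')
  sorted[19] = yyyxxxyxxxxxy$yyxyyyx  (last char: 'x')
  sorted[20] = yyyxyyyxxxyxxxxxy$yyx  (last char: 'x')
Last column: yyxxyxxxxyyxxyyyyy$xx
Original string S is at sorted index 18

Answer: yyxxyxxxxyyxxyyyyy$xx
18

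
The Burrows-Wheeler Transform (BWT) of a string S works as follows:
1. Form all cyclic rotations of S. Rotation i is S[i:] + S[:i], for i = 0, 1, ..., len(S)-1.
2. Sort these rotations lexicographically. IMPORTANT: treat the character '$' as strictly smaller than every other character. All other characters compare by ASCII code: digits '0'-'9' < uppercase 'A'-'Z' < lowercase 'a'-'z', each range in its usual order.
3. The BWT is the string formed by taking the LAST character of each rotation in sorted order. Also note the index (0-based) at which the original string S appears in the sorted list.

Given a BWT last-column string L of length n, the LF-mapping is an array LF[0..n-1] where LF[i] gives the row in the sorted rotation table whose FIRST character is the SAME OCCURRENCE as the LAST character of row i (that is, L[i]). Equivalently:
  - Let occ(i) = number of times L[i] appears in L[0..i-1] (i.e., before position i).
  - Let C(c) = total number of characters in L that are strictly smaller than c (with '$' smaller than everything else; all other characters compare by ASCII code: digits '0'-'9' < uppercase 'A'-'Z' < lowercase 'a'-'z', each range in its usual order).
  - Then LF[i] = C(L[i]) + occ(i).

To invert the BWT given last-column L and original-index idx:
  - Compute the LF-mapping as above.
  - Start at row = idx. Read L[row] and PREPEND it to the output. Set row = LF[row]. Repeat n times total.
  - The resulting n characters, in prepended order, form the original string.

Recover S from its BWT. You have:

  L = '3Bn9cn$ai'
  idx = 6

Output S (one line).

LF mapping: 1 3 7 2 5 8 0 4 6
Walk LF starting at row 6, prepending L[row]:
  step 1: row=6, L[6]='$', prepend. Next row=LF[6]=0
  step 2: row=0, L[0]='3', prepend. Next row=LF[0]=1
  step 3: row=1, L[1]='B', prepend. Next row=LF[1]=3
  step 4: row=3, L[3]='9', prepend. Next row=LF[3]=2
  step 5: row=2, L[2]='n', prepend. Next row=LF[2]=7
  step 6: row=7, L[7]='a', prepend. Next row=LF[7]=4
  step 7: row=4, L[4]='c', prepend. Next row=LF[4]=5
  step 8: row=5, L[5]='n', prepend. Next row=LF[5]=8
  step 9: row=8, L[8]='i', prepend. Next row=LF[8]=6
Reversed output: incan9B3$

Answer: incan9B3$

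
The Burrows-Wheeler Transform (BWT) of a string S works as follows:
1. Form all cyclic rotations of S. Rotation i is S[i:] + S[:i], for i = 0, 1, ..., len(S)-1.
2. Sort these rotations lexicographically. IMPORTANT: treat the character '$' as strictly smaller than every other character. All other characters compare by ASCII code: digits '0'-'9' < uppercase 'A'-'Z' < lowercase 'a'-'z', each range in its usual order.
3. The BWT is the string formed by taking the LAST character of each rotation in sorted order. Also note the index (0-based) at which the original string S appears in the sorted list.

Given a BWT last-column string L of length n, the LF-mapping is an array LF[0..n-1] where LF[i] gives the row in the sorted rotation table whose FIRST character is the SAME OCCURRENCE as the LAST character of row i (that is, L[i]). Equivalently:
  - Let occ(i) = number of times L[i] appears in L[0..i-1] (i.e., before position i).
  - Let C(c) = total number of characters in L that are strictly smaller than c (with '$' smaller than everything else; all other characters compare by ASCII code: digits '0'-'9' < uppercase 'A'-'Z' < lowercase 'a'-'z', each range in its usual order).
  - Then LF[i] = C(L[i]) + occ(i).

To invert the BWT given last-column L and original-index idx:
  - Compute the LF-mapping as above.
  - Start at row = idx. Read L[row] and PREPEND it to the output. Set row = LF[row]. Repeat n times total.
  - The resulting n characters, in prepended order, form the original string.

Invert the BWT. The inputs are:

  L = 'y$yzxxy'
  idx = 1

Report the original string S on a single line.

LF mapping: 3 0 4 6 1 2 5
Walk LF starting at row 1, prepending L[row]:
  step 1: row=1, L[1]='$', prepend. Next row=LF[1]=0
  step 2: row=0, L[0]='y', prepend. Next row=LF[0]=3
  step 3: row=3, L[3]='z', prepend. Next row=LF[3]=6
  step 4: row=6, L[6]='y', prepend. Next row=LF[6]=5
  step 5: row=5, L[5]='x', prepend. Next row=LF[5]=2
  step 6: row=2, L[2]='y', prepend. Next row=LF[2]=4
  step 7: row=4, L[4]='x', prepend. Next row=LF[4]=1
Reversed output: xyxyzy$

Answer: xyxyzy$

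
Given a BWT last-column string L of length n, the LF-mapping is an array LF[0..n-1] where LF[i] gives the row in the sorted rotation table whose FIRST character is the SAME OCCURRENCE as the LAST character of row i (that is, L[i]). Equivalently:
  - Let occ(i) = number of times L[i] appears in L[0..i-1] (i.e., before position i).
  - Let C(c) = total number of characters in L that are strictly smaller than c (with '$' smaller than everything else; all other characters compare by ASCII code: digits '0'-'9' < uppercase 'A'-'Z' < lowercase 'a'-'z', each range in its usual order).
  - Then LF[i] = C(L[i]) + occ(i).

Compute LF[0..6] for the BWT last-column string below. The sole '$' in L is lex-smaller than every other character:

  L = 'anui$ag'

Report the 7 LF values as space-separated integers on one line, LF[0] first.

Char counts: '$':1, 'a':2, 'g':1, 'i':1, 'n':1, 'u':1
C (first-col start): C('$')=0, C('a')=1, C('g')=3, C('i')=4, C('n')=5, C('u')=6
L[0]='a': occ=0, LF[0]=C('a')+0=1+0=1
L[1]='n': occ=0, LF[1]=C('n')+0=5+0=5
L[2]='u': occ=0, LF[2]=C('u')+0=6+0=6
L[3]='i': occ=0, LF[3]=C('i')+0=4+0=4
L[4]='$': occ=0, LF[4]=C('$')+0=0+0=0
L[5]='a': occ=1, LF[5]=C('a')+1=1+1=2
L[6]='g': occ=0, LF[6]=C('g')+0=3+0=3

Answer: 1 5 6 4 0 2 3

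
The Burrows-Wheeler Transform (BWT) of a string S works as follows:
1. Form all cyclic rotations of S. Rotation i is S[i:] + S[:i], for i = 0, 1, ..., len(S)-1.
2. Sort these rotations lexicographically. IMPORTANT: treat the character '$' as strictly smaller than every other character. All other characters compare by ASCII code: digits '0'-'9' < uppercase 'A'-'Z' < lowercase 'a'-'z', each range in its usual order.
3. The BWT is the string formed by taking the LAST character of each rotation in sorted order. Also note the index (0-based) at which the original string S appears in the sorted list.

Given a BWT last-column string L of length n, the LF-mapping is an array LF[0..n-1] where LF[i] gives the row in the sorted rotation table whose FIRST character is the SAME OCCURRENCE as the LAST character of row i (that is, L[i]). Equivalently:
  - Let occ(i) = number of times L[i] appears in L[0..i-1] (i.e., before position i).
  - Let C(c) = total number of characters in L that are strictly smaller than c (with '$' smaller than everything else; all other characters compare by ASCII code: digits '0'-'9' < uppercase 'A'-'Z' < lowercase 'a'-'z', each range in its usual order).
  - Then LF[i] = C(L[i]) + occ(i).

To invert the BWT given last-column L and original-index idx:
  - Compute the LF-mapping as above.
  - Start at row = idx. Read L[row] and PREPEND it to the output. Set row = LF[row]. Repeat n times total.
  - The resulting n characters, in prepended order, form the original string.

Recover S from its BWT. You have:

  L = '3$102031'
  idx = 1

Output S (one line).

Answer: 0102133$

Derivation:
LF mapping: 6 0 3 1 5 2 7 4
Walk LF starting at row 1, prepending L[row]:
  step 1: row=1, L[1]='$', prepend. Next row=LF[1]=0
  step 2: row=0, L[0]='3', prepend. Next row=LF[0]=6
  step 3: row=6, L[6]='3', prepend. Next row=LF[6]=7
  step 4: row=7, L[7]='1', prepend. Next row=LF[7]=4
  step 5: row=4, L[4]='2', prepend. Next row=LF[4]=5
  step 6: row=5, L[5]='0', prepend. Next row=LF[5]=2
  step 7: row=2, L[2]='1', prepend. Next row=LF[2]=3
  step 8: row=3, L[3]='0', prepend. Next row=LF[3]=1
Reversed output: 0102133$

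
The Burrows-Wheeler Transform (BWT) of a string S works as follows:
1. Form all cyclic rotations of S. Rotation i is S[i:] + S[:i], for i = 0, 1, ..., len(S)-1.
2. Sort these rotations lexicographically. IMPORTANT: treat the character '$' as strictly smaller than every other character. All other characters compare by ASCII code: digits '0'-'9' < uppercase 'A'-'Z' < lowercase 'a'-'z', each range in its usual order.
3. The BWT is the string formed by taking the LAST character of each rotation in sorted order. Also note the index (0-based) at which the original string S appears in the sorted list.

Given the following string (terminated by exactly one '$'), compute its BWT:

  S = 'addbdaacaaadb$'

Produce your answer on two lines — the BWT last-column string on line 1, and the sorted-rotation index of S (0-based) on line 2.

Answer: bcdaaa$ddabada
6

Derivation:
All 14 rotations (rotation i = S[i:]+S[:i]):
  rot[0] = addbdaacaaadb$
  rot[1] = ddbdaacaaadb$a
  rot[2] = dbdaacaaadb$ad
  rot[3] = bdaacaaadb$add
  rot[4] = daacaaadb$addb
  rot[5] = aacaaadb$addbd
  rot[6] = acaaadb$addbda
  rot[7] = caaadb$addbdaa
  rot[8] = aaadb$addbdaac
  rot[9] = aadb$addbdaaca
  rot[10] = adb$addbdaacaa
  rot[11] = db$addbdaacaaa
  rot[12] = b$addbdaacaaad
  rot[13] = $addbdaacaaadb
Sorted (with $ < everything):
  sorted[0] = $addbdaacaaadb  (last char: 'b')
  sorted[1] = aaadb$addbdaac  (last char: 'c')
  sorted[2] = aacaaadb$addbd  (last char: 'd')
  sorted[3] = aadb$addbdaaca  (last char: 'a')
  sorted[4] = acaaadb$addbda  (last char: 'a')
  sorted[5] = adb$addbdaacaa  (last char: 'a')
  sorted[6] = addbdaacaaadb$  (last char: '$')
  sorted[7] = b$addbdaacaaad  (last char: 'd')
  sorted[8] = bdaacaaadb$add  (last char: 'd')
  sorted[9] = caaadb$addbdaa  (last char: 'a')
  sorted[10] = daacaaadb$addb  (last char: 'b')
  sorted[11] = db$addbdaacaaa  (last char: 'a')
  sorted[12] = dbdaacaaadb$ad  (last char: 'd')
  sorted[13] = ddbdaacaaadb$a  (last char: 'a')
Last column: bcdaaa$ddabada
Original string S is at sorted index 6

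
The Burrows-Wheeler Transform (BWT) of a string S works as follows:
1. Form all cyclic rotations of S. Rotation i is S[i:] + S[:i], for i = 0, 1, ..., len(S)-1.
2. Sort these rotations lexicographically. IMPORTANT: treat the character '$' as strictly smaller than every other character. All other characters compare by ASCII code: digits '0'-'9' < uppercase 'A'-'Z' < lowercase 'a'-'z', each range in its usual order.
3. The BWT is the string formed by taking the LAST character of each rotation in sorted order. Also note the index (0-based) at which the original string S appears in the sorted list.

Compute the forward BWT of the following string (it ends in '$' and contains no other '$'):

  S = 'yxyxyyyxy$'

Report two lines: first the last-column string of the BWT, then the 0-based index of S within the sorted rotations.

Answer: yyyyxy$xyx
6

Derivation:
All 10 rotations (rotation i = S[i:]+S[:i]):
  rot[0] = yxyxyyyxy$
  rot[1] = xyxyyyxy$y
  rot[2] = yxyyyxy$yx
  rot[3] = xyyyxy$yxy
  rot[4] = yyyxy$yxyx
  rot[5] = yyxy$yxyxy
  rot[6] = yxy$yxyxyy
  rot[7] = xy$yxyxyyy
  rot[8] = y$yxyxyyyx
  rot[9] = $yxyxyyyxy
Sorted (with $ < everything):
  sorted[0] = $yxyxyyyxy  (last char: 'y')
  sorted[1] = xy$yxyxyyy  (last char: 'y')
  sorted[2] = xyxyyyxy$y  (last char: 'y')
  sorted[3] = xyyyxy$yxy  (last char: 'y')
  sorted[4] = y$yxyxyyyx  (last char: 'x')
  sorted[5] = yxy$yxyxyy  (last char: 'y')
  sorted[6] = yxyxyyyxy$  (last char: '$')
  sorted[7] = yxyyyxy$yx  (last char: 'x')
  sorted[8] = yyxy$yxyxy  (last char: 'y')
  sorted[9] = yyyxy$yxyx  (last char: 'x')
Last column: yyyyxy$xyx
Original string S is at sorted index 6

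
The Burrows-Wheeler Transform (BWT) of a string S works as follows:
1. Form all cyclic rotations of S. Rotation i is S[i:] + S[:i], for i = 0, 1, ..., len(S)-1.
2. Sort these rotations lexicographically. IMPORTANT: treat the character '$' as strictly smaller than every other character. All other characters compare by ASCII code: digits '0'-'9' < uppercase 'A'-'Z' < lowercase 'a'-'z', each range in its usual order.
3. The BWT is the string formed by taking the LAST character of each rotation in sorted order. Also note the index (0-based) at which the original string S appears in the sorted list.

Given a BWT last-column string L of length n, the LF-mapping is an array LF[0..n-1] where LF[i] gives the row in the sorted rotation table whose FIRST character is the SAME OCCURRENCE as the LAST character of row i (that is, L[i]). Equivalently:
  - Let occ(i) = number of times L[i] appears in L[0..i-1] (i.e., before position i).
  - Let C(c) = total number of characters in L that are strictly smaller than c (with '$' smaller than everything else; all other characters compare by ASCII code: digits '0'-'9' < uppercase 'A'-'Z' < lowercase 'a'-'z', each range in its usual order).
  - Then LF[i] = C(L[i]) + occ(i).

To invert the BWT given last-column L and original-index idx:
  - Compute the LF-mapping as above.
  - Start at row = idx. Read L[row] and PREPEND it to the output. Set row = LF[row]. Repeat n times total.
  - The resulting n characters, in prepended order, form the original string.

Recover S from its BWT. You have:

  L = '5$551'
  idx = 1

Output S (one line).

Answer: 1555$

Derivation:
LF mapping: 2 0 3 4 1
Walk LF starting at row 1, prepending L[row]:
  step 1: row=1, L[1]='$', prepend. Next row=LF[1]=0
  step 2: row=0, L[0]='5', prepend. Next row=LF[0]=2
  step 3: row=2, L[2]='5', prepend. Next row=LF[2]=3
  step 4: row=3, L[3]='5', prepend. Next row=LF[3]=4
  step 5: row=4, L[4]='1', prepend. Next row=LF[4]=1
Reversed output: 1555$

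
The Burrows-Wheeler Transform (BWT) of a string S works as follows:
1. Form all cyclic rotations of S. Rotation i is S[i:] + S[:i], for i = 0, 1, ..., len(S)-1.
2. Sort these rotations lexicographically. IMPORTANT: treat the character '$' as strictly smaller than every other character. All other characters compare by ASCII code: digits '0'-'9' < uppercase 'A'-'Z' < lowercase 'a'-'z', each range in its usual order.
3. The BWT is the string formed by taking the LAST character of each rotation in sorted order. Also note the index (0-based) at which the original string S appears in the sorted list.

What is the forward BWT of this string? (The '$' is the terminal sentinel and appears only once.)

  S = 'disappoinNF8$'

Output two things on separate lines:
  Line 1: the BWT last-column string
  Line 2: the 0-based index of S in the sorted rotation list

All 13 rotations (rotation i = S[i:]+S[:i]):
  rot[0] = disappoinNF8$
  rot[1] = isappoinNF8$d
  rot[2] = sappoinNF8$di
  rot[3] = appoinNF8$dis
  rot[4] = ppoinNF8$disa
  rot[5] = poinNF8$disap
  rot[6] = oinNF8$disapp
  rot[7] = inNF8$disappo
  rot[8] = nNF8$disappoi
  rot[9] = NF8$disappoin
  rot[10] = F8$disappoinN
  rot[11] = 8$disappoinNF
  rot[12] = $disappoinNF8
Sorted (with $ < everything):
  sorted[0] = $disappoinNF8  (last char: '8')
  sorted[1] = 8$disappoinNF  (last char: 'F')
  sorted[2] = F8$disappoinN  (last char: 'N')
  sorted[3] = NF8$disappoin  (last char: 'n')
  sorted[4] = appoinNF8$dis  (last char: 's')
  sorted[5] = disappoinNF8$  (last char: '$')
  sorted[6] = inNF8$disappo  (last char: 'o')
  sorted[7] = isappoinNF8$d  (last char: 'd')
  sorted[8] = nNF8$disappoi  (last char: 'i')
  sorted[9] = oinNF8$disapp  (last char: 'p')
  sorted[10] = poinNF8$disap  (last char: 'p')
  sorted[11] = ppoinNF8$disa  (last char: 'a')
  sorted[12] = sappoinNF8$di  (last char: 'i')
Last column: 8FNns$odippai
Original string S is at sorted index 5

Answer: 8FNns$odippai
5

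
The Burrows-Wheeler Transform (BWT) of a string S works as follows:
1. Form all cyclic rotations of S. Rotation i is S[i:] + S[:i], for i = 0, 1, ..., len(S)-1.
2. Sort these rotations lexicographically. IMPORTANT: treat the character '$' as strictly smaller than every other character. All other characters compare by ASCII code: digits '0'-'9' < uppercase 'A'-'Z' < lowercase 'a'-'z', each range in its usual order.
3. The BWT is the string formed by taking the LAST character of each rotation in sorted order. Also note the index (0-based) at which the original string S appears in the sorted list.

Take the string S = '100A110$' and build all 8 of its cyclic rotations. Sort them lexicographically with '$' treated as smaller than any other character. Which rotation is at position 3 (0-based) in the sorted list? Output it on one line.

All 8 rotations (rotation i = S[i:]+S[:i]):
  rot[0] = 100A110$
  rot[1] = 00A110$1
  rot[2] = 0A110$10
  rot[3] = A110$100
  rot[4] = 110$100A
  rot[5] = 10$100A1
  rot[6] = 0$100A11
  rot[7] = $100A110
Sorted (with $ < everything):
  sorted[0] = $100A110
  sorted[1] = 0$100A11
  sorted[2] = 00A110$1
  sorted[3] = 0A110$10
  sorted[4] = 10$100A1
  sorted[5] = 100A110$
  sorted[6] = 110$100A
  sorted[7] = A110$100
sorted[3] = 0A110$10

Answer: 0A110$10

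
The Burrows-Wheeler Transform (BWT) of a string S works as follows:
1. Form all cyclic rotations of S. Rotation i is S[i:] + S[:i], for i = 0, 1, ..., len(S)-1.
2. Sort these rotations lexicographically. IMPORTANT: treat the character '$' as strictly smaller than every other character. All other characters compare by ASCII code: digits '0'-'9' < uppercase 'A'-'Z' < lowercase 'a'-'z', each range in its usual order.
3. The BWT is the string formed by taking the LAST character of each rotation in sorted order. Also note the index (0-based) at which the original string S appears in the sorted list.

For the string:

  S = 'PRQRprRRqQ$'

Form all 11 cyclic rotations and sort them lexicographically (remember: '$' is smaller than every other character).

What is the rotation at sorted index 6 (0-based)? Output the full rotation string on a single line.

Answer: RprRRqQ$PRQ

Derivation:
All 11 rotations (rotation i = S[i:]+S[:i]):
  rot[0] = PRQRprRRqQ$
  rot[1] = RQRprRRqQ$P
  rot[2] = QRprRRqQ$PR
  rot[3] = RprRRqQ$PRQ
  rot[4] = prRRqQ$PRQR
  rot[5] = rRRqQ$PRQRp
  rot[6] = RRqQ$PRQRpr
  rot[7] = RqQ$PRQRprR
  rot[8] = qQ$PRQRprRR
  rot[9] = Q$PRQRprRRq
  rot[10] = $PRQRprRRqQ
Sorted (with $ < everything):
  sorted[0] = $PRQRprRRqQ
  sorted[1] = PRQRprRRqQ$
  sorted[2] = Q$PRQRprRRq
  sorted[3] = QRprRRqQ$PR
  sorted[4] = RQRprRRqQ$P
  sorted[5] = RRqQ$PRQRpr
  sorted[6] = RprRRqQ$PRQ
  sorted[7] = RqQ$PRQRprR
  sorted[8] = prRRqQ$PRQR
  sorted[9] = qQ$PRQRprRR
  sorted[10] = rRRqQ$PRQRp
sorted[6] = RprRRqQ$PRQ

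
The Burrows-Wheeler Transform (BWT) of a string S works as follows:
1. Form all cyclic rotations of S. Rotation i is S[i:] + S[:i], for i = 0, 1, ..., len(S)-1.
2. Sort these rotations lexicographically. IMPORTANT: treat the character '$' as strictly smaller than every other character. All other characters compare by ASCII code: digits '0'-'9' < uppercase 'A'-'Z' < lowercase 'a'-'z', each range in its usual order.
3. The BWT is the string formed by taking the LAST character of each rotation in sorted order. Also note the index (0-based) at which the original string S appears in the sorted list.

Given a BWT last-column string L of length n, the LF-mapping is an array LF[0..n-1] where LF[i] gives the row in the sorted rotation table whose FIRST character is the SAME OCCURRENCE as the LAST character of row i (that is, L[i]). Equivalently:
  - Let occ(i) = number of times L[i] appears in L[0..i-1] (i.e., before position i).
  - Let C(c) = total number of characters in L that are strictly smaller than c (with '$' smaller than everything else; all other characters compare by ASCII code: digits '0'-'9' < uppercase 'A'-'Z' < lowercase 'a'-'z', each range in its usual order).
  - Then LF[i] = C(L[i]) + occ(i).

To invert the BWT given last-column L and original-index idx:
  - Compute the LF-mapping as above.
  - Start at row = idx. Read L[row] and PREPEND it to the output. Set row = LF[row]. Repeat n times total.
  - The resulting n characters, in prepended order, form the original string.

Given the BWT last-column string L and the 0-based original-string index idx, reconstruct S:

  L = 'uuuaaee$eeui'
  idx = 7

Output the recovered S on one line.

Answer: iuuaeeuaeeu$

Derivation:
LF mapping: 8 9 10 1 2 3 4 0 5 6 11 7
Walk LF starting at row 7, prepending L[row]:
  step 1: row=7, L[7]='$', prepend. Next row=LF[7]=0
  step 2: row=0, L[0]='u', prepend. Next row=LF[0]=8
  step 3: row=8, L[8]='e', prepend. Next row=LF[8]=5
  step 4: row=5, L[5]='e', prepend. Next row=LF[5]=3
  step 5: row=3, L[3]='a', prepend. Next row=LF[3]=1
  step 6: row=1, L[1]='u', prepend. Next row=LF[1]=9
  step 7: row=9, L[9]='e', prepend. Next row=LF[9]=6
  step 8: row=6, L[6]='e', prepend. Next row=LF[6]=4
  step 9: row=4, L[4]='a', prepend. Next row=LF[4]=2
  step 10: row=2, L[2]='u', prepend. Next row=LF[2]=10
  step 11: row=10, L[10]='u', prepend. Next row=LF[10]=11
  step 12: row=11, L[11]='i', prepend. Next row=LF[11]=7
Reversed output: iuuaeeuaeeu$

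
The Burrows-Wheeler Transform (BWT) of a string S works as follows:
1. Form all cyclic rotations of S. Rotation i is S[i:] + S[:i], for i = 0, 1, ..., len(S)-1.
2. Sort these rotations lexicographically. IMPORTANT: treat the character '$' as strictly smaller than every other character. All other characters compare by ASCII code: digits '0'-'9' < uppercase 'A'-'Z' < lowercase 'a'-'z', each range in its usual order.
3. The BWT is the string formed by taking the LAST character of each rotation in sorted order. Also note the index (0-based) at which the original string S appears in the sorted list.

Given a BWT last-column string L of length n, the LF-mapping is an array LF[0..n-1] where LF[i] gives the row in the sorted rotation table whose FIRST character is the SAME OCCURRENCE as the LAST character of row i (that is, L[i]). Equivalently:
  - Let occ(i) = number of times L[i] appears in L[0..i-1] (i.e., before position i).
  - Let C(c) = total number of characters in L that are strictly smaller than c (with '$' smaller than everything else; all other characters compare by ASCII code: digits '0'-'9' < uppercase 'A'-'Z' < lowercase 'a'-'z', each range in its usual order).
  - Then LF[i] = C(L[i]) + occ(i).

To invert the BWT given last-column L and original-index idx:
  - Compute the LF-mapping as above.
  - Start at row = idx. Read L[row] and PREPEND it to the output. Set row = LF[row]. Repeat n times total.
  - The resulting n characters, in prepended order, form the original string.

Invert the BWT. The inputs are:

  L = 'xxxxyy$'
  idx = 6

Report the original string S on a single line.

Answer: yyxxxx$

Derivation:
LF mapping: 1 2 3 4 5 6 0
Walk LF starting at row 6, prepending L[row]:
  step 1: row=6, L[6]='$', prepend. Next row=LF[6]=0
  step 2: row=0, L[0]='x', prepend. Next row=LF[0]=1
  step 3: row=1, L[1]='x', prepend. Next row=LF[1]=2
  step 4: row=2, L[2]='x', prepend. Next row=LF[2]=3
  step 5: row=3, L[3]='x', prepend. Next row=LF[3]=4
  step 6: row=4, L[4]='y', prepend. Next row=LF[4]=5
  step 7: row=5, L[5]='y', prepend. Next row=LF[5]=6
Reversed output: yyxxxx$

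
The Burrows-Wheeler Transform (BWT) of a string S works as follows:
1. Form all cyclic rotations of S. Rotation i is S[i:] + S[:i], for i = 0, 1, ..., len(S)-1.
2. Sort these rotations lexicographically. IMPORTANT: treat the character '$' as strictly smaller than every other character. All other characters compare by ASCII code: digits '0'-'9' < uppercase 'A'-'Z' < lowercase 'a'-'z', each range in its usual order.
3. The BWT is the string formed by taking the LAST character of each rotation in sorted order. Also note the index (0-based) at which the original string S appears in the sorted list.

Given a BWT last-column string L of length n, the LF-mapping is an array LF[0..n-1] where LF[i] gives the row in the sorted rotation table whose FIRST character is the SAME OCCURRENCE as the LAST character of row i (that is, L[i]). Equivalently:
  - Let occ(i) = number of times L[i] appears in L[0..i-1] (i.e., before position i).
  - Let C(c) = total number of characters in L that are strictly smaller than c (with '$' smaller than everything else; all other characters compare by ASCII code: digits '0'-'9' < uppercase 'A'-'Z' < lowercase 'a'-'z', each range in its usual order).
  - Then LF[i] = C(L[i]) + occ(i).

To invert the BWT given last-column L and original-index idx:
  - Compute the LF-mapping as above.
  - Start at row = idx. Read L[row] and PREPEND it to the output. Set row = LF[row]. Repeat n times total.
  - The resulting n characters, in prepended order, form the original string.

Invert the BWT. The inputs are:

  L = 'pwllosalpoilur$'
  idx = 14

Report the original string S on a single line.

Answer: walruslollipop$

Derivation:
LF mapping: 9 14 3 4 7 12 1 5 10 8 2 6 13 11 0
Walk LF starting at row 14, prepending L[row]:
  step 1: row=14, L[14]='$', prepend. Next row=LF[14]=0
  step 2: row=0, L[0]='p', prepend. Next row=LF[0]=9
  step 3: row=9, L[9]='o', prepend. Next row=LF[9]=8
  step 4: row=8, L[8]='p', prepend. Next row=LF[8]=10
  step 5: row=10, L[10]='i', prepend. Next row=LF[10]=2
  step 6: row=2, L[2]='l', prepend. Next row=LF[2]=3
  step 7: row=3, L[3]='l', prepend. Next row=LF[3]=4
  step 8: row=4, L[4]='o', prepend. Next row=LF[4]=7
  step 9: row=7, L[7]='l', prepend. Next row=LF[7]=5
  step 10: row=5, L[5]='s', prepend. Next row=LF[5]=12
  step 11: row=12, L[12]='u', prepend. Next row=LF[12]=13
  step 12: row=13, L[13]='r', prepend. Next row=LF[13]=11
  step 13: row=11, L[11]='l', prepend. Next row=LF[11]=6
  step 14: row=6, L[6]='a', prepend. Next row=LF[6]=1
  step 15: row=1, L[1]='w', prepend. Next row=LF[1]=14
Reversed output: walruslollipop$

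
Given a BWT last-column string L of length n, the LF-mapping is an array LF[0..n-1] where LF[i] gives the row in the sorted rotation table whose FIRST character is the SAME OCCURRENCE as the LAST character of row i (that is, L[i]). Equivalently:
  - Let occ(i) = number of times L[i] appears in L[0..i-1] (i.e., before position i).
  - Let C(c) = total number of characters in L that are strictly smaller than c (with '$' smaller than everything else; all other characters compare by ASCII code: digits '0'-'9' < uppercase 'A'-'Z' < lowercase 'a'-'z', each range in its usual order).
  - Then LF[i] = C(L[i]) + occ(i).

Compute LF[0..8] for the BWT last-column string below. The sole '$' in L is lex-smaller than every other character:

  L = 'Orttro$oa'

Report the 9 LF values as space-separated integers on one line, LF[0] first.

Answer: 1 5 7 8 6 3 0 4 2

Derivation:
Char counts: '$':1, 'O':1, 'a':1, 'o':2, 'r':2, 't':2
C (first-col start): C('$')=0, C('O')=1, C('a')=2, C('o')=3, C('r')=5, C('t')=7
L[0]='O': occ=0, LF[0]=C('O')+0=1+0=1
L[1]='r': occ=0, LF[1]=C('r')+0=5+0=5
L[2]='t': occ=0, LF[2]=C('t')+0=7+0=7
L[3]='t': occ=1, LF[3]=C('t')+1=7+1=8
L[4]='r': occ=1, LF[4]=C('r')+1=5+1=6
L[5]='o': occ=0, LF[5]=C('o')+0=3+0=3
L[6]='$': occ=0, LF[6]=C('$')+0=0+0=0
L[7]='o': occ=1, LF[7]=C('o')+1=3+1=4
L[8]='a': occ=0, LF[8]=C('a')+0=2+0=2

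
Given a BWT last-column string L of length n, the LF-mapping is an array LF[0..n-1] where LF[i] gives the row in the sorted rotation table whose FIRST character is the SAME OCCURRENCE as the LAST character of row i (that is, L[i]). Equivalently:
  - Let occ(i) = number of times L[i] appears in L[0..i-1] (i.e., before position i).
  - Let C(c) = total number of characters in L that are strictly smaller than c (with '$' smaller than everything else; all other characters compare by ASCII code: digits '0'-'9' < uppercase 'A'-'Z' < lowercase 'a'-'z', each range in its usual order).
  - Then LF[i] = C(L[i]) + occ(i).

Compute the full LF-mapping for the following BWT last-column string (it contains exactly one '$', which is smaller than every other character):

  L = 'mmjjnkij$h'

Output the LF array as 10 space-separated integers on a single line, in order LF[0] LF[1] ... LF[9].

Char counts: '$':1, 'h':1, 'i':1, 'j':3, 'k':1, 'm':2, 'n':1
C (first-col start): C('$')=0, C('h')=1, C('i')=2, C('j')=3, C('k')=6, C('m')=7, C('n')=9
L[0]='m': occ=0, LF[0]=C('m')+0=7+0=7
L[1]='m': occ=1, LF[1]=C('m')+1=7+1=8
L[2]='j': occ=0, LF[2]=C('j')+0=3+0=3
L[3]='j': occ=1, LF[3]=C('j')+1=3+1=4
L[4]='n': occ=0, LF[4]=C('n')+0=9+0=9
L[5]='k': occ=0, LF[5]=C('k')+0=6+0=6
L[6]='i': occ=0, LF[6]=C('i')+0=2+0=2
L[7]='j': occ=2, LF[7]=C('j')+2=3+2=5
L[8]='$': occ=0, LF[8]=C('$')+0=0+0=0
L[9]='h': occ=0, LF[9]=C('h')+0=1+0=1

Answer: 7 8 3 4 9 6 2 5 0 1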